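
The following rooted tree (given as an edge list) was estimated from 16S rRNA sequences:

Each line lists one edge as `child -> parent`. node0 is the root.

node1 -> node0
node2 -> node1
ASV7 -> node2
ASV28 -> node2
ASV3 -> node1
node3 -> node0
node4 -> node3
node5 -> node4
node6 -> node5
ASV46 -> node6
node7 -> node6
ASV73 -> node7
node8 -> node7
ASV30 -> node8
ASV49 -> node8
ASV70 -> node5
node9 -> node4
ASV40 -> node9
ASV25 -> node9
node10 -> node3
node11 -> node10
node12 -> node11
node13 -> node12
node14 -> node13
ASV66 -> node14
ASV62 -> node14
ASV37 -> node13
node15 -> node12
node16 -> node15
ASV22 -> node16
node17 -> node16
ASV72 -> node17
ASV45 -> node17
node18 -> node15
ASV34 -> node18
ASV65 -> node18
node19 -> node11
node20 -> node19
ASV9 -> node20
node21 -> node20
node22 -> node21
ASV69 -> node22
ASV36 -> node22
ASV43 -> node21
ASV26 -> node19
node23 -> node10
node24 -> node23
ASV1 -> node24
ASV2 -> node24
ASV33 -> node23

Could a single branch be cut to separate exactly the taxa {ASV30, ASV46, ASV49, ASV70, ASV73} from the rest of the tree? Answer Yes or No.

The most recent common ancestor of these taxa subtends ((ASV46,(ASV73,(ASV30,ASV49))),ASV70).
That clade has exactly 5 tips — every listed taxon and nothing else — so the group is monophyletic.

Yes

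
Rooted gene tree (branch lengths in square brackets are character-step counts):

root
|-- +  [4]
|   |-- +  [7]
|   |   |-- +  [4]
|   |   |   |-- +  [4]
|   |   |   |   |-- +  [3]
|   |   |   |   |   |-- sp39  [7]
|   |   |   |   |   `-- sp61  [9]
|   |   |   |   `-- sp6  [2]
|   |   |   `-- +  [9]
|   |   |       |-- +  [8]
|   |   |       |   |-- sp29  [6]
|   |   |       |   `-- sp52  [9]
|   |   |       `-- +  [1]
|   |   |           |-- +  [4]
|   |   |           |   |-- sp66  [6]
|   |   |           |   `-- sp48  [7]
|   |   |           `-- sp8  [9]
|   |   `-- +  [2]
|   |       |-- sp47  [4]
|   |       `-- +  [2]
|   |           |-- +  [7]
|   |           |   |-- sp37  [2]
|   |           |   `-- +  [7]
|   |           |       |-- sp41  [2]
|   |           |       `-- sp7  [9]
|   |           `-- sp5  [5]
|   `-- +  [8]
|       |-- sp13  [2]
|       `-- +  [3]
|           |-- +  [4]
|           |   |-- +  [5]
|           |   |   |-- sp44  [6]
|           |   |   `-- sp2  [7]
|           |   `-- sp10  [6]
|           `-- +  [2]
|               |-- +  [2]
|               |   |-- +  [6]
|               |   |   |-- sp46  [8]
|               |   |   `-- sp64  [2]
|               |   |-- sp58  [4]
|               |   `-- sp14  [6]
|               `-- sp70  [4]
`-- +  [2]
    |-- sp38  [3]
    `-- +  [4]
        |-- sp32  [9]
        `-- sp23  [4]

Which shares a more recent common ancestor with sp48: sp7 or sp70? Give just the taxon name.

sp7

The MRCA of sp48 and sp7 subtends ((((sp39,sp61),sp6),((sp29,sp52),((sp66,sp48),sp8))),(sp47,((sp37,(sp41,sp7)),sp5))) (13 taxa).
The MRCA of sp48 and sp70 subtends (((((sp39,sp61),sp6),((sp29,sp52),((sp66,sp48),sp8))),(sp47,((sp37,(sp41,sp7)),sp5))),(sp13,(((sp44,sp2),sp10),(((sp46,sp64),sp58,sp14),sp70)))) (22 taxa).
The first is nested inside the second, so sp48 shares a more recent common ancestor with sp7.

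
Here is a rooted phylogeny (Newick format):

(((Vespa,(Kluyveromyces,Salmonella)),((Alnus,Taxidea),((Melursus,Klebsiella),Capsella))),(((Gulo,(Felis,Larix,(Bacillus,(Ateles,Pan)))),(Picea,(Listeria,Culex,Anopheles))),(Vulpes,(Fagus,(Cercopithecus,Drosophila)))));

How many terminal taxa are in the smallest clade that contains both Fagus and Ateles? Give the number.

14

The MRCA of Fagus and Ateles is the node subtending (((Gulo,(Felis,Larix,(Bacillus,(Ateles,Pan)))),(Picea,(Listeria,Culex,Anopheles))),(Vulpes,(Fagus,(Cercopithecus,Drosophila)))).
That clade contains 14 terminal taxa: Anopheles, Ateles, Bacillus, Cercopithecus, Culex, Drosophila, Fagus, Felis, Gulo, Larix, Listeria, Pan, Picea, Vulpes.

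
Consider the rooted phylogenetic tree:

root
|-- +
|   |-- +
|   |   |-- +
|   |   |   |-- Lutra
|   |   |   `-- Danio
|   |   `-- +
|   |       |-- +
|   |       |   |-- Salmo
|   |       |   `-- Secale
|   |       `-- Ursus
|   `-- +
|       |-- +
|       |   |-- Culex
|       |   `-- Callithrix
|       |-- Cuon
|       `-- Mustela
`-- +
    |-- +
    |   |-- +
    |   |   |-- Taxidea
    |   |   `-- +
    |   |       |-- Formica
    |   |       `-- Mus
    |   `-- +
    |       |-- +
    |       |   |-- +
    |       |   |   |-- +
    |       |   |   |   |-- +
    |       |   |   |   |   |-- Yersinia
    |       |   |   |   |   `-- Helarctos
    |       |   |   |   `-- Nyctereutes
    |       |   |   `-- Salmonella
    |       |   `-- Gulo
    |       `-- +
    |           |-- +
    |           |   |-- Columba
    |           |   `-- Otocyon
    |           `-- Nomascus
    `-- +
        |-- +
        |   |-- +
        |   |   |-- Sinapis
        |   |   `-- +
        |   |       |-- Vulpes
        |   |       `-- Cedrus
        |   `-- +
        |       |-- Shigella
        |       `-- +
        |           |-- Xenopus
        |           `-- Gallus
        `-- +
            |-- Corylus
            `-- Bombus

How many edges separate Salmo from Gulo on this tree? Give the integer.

10

The MRCA of Salmo and Gulo is the root of the tree.
From Salmo up to that node: 5 branches. From Gulo up to the same node: 5 branches. Total: 5 + 5 = 10.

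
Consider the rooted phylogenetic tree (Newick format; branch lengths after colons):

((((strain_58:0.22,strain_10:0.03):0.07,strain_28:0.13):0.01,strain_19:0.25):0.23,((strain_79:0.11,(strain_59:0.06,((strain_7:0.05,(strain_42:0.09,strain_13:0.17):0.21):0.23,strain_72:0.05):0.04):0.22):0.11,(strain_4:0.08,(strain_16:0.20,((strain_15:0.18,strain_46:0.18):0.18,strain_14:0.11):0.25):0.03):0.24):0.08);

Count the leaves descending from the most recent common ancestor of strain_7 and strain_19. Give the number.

The MRCA of strain_7 and strain_19 is the root, so the clade is the entire tree.
That clade contains 15 terminal taxa: strain_10, strain_13, strain_14, strain_15, strain_16, strain_19, strain_28, strain_4, strain_42, strain_46, strain_58, strain_59, strain_7, strain_72, strain_79.

15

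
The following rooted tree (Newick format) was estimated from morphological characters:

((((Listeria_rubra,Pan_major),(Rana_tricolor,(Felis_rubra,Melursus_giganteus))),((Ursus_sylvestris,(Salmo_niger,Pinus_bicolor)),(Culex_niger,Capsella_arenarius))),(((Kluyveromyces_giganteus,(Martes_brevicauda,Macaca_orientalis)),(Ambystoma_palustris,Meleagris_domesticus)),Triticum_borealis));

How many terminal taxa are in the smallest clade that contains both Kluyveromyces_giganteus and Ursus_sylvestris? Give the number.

16

The MRCA of Kluyveromyces_giganteus and Ursus_sylvestris is the root, so the clade is the entire tree.
That clade contains 16 terminal taxa: Ambystoma_palustris, Capsella_arenarius, Culex_niger, Felis_rubra, Kluyveromyces_giganteus, Listeria_rubra, Macaca_orientalis, Martes_brevicauda, Meleagris_domesticus, Melursus_giganteus, Pan_major, Pinus_bicolor, Rana_tricolor, Salmo_niger, Triticum_borealis, Ursus_sylvestris.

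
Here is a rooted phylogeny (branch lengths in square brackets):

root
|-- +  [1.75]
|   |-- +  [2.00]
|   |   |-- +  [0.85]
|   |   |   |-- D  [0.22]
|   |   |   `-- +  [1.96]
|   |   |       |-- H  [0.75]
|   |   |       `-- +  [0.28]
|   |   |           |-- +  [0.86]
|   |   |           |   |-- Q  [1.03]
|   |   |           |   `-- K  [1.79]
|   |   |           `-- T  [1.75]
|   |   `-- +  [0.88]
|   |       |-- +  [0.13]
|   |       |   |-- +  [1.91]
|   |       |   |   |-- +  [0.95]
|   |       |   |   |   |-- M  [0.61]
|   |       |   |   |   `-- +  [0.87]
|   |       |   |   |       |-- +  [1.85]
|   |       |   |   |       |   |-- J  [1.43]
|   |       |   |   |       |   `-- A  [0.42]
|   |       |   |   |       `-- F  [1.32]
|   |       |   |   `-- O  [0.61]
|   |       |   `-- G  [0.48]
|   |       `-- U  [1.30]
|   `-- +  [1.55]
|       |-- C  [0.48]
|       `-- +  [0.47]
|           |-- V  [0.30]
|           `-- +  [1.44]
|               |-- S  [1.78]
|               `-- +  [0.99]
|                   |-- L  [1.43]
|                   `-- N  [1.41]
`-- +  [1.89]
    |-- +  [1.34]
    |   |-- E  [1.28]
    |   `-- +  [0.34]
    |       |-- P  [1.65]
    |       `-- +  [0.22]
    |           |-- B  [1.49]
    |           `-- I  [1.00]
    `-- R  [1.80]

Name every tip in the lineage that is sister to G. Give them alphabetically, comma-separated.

A, F, J, M, O

G attaches to the tree at the node subtending (((M,((J,A),F)),O),G).
The other lineage descending from that same node — the sister group — is ((M,((J,A),F)),O); its 5 tips in alphabetical order are the answer.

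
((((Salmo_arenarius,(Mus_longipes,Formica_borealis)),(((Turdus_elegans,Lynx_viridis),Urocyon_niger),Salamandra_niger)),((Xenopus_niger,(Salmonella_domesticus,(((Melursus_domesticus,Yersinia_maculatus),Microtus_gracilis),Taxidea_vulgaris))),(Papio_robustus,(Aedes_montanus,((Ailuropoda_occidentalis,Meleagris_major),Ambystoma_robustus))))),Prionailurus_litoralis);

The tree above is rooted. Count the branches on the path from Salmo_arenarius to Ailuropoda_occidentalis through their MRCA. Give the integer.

The MRCA of Salmo_arenarius and Ailuropoda_occidentalis is the node subtending (((Salmo_arenarius,(Mus_longipes,Formica_borealis)),(((Turdus_elegans,Lynx_viridis),Urocyon_niger),Salamandra_niger)),((Xenopus_niger,(Salmonella_domesticus,(((Melursus_domesticus,Yersinia_maculatus),Microtus_gracilis),Taxidea_vulgaris))),(Papio_robustus,(Aedes_montanus,((Ailuropoda_occidentalis,Meleagris_major),Ambystoma_robustus))))).
From Salmo_arenarius up to that node: 3 branches. From Ailuropoda_occidentalis up to the same node: 6 branches. Total: 3 + 6 = 9.

9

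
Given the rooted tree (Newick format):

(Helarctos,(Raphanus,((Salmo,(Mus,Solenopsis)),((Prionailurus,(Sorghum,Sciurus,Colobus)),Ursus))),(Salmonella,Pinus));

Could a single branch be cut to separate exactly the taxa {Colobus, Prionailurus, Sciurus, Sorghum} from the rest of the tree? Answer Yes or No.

Yes

The most recent common ancestor of these taxa subtends (Prionailurus,(Sorghum,Sciurus,Colobus)).
That clade has exactly 4 tips — every listed taxon and nothing else — so the group is monophyletic.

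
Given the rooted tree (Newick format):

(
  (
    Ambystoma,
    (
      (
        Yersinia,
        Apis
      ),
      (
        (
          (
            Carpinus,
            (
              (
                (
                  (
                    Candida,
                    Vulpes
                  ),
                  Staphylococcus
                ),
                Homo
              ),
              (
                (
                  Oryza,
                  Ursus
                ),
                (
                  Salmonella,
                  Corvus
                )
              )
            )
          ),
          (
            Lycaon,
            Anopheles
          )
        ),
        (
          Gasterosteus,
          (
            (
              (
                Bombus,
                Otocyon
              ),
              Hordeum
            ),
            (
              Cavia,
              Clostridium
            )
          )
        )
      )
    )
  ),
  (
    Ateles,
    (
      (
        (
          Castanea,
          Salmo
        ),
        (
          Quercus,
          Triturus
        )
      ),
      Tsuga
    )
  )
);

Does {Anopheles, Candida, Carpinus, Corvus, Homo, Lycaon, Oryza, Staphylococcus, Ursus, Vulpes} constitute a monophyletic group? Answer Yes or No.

No

The MRCA of the listed taxa subtends ((Carpinus,((((Candida,Vulpes),Staphylococcus),Homo),((Oryza,Ursus),(Salmonella,Corvus)))),(Lycaon,Anopheles)).
That clade also contains Salmonella, which is not in the proposed group, so the group is not monophyletic.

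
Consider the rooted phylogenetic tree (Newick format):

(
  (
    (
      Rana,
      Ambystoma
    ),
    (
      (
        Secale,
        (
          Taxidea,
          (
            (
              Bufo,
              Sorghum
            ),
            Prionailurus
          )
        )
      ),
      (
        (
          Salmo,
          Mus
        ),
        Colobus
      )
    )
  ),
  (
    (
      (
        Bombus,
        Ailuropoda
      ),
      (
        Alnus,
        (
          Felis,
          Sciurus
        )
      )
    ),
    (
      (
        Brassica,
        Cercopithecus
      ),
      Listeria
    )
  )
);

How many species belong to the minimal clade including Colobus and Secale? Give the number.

8

The MRCA of Colobus and Secale is the node subtending ((Secale,(Taxidea,((Bufo,Sorghum),Prionailurus))),((Salmo,Mus),Colobus)).
That clade contains 8 terminal taxa: Bufo, Colobus, Mus, Prionailurus, Salmo, Secale, Sorghum, Taxidea.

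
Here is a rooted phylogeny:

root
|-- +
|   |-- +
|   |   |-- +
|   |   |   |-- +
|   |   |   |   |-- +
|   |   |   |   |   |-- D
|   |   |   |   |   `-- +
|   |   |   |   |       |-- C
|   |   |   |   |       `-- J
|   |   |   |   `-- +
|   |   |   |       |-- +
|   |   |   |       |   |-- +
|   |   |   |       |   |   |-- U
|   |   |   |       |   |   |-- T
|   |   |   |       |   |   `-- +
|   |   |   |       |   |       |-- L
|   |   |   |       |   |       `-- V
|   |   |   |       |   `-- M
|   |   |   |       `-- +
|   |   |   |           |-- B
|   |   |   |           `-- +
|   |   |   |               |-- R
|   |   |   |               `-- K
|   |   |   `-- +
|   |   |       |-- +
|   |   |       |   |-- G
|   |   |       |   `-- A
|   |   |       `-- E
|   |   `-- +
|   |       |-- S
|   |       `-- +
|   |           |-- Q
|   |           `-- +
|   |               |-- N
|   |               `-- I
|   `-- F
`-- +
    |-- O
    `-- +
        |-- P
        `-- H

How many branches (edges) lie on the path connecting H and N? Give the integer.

The MRCA of H and N is the root of the tree.
From H up to that node: 3 branches. From N up to the same node: 6 branches. Total: 3 + 6 = 9.

9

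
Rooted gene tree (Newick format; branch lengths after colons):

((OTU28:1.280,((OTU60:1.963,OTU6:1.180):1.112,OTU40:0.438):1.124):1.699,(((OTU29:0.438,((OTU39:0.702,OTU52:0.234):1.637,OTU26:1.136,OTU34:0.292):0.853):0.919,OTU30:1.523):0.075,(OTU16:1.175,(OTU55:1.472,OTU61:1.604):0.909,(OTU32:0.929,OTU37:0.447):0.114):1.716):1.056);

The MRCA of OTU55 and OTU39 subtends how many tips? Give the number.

11

The MRCA of OTU55 and OTU39 is the node subtending (((OTU29,((OTU39,OTU52),OTU26,OTU34)),OTU30),(OTU16,(OTU55,OTU61),(OTU32,OTU37))).
That clade contains 11 terminal taxa: OTU16, OTU26, OTU29, OTU30, OTU32, OTU34, OTU37, OTU39, OTU52, OTU55, OTU61.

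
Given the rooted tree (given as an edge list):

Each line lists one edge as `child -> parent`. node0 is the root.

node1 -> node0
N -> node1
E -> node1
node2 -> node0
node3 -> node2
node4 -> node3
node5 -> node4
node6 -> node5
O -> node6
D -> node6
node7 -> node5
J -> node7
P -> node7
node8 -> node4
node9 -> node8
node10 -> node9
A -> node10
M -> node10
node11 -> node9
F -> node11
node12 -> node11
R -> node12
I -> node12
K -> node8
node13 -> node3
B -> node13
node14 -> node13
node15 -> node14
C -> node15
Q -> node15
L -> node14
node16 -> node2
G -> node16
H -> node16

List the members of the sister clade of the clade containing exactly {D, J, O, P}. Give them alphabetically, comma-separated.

The clade containing exactly {D, J, O, P} attaches to the tree at the node subtending (((O,D),(J,P)),(((A,M),(F,(R,I))),K)).
The other lineage descending from that same node — the sister group — is (((A,M),(F,(R,I))),K); its 6 tips in alphabetical order are the answer.

A, F, I, K, M, R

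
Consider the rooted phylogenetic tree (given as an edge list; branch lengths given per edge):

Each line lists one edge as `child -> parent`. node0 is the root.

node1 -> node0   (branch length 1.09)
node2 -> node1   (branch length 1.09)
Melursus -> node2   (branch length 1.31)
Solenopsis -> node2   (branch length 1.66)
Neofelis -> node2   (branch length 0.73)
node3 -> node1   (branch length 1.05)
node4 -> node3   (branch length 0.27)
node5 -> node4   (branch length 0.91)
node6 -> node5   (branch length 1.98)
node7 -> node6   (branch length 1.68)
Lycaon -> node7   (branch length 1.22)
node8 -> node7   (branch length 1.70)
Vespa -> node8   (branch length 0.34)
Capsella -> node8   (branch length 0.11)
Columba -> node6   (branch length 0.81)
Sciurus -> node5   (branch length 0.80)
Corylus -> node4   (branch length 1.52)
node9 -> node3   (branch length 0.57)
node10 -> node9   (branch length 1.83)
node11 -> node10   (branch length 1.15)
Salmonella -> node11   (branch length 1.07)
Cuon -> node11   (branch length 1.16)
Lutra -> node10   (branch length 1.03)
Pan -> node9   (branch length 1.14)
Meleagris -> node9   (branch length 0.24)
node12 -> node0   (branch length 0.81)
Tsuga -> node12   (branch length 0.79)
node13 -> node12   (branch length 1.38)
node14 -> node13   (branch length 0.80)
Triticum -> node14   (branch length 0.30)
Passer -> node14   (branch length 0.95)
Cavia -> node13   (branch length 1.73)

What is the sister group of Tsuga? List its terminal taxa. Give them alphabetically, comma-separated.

Cavia, Passer, Triticum

Tsuga attaches to the tree at the node subtending (Tsuga,((Triticum,Passer),Cavia)).
The other lineage descending from that same node — the sister group — is ((Triticum,Passer),Cavia); its 3 tips in alphabetical order are the answer.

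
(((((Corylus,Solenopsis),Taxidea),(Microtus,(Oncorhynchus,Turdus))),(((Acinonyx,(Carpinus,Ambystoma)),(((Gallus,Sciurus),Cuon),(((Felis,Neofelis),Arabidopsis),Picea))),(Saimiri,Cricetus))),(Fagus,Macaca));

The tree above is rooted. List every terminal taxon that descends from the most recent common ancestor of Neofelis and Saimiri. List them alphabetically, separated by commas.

Tracing Neofelis: it sits inside (Felis,Neofelis).
Tracing Saimiri: it sits inside (Saimiri,Cricetus).
The smallest clade enclosing both is (((Acinonyx,(Carpinus,Ambystoma)),(((Gallus,Sciurus),Cuon),(((Felis,Neofelis),Arabidopsis),Picea))),(Saimiri,Cricetus)); the answer is its 12 terminal taxa in alphabetical order.

Acinonyx, Ambystoma, Arabidopsis, Carpinus, Cricetus, Cuon, Felis, Gallus, Neofelis, Picea, Saimiri, Sciurus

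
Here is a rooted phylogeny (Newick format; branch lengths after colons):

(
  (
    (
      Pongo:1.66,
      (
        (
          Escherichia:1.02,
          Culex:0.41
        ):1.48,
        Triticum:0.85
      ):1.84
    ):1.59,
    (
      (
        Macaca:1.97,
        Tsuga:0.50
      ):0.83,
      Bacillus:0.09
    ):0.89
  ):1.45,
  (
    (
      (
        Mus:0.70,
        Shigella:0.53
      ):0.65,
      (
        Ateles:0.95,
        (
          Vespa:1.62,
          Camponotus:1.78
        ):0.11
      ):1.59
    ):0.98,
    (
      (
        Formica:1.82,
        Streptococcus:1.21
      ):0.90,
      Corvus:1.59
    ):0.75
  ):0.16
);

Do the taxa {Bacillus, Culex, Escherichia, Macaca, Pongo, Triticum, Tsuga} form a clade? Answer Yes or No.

The most recent common ancestor of these taxa subtends ((Pongo,((Escherichia,Culex),Triticum)),((Macaca,Tsuga),Bacillus)).
That clade has exactly 7 tips — every listed taxon and nothing else — so the group is monophyletic.

Yes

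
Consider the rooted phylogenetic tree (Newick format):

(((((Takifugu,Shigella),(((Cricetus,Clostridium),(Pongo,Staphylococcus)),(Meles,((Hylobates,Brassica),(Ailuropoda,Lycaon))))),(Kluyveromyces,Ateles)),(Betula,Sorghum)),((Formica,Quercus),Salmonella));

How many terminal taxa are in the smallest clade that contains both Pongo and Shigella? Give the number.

11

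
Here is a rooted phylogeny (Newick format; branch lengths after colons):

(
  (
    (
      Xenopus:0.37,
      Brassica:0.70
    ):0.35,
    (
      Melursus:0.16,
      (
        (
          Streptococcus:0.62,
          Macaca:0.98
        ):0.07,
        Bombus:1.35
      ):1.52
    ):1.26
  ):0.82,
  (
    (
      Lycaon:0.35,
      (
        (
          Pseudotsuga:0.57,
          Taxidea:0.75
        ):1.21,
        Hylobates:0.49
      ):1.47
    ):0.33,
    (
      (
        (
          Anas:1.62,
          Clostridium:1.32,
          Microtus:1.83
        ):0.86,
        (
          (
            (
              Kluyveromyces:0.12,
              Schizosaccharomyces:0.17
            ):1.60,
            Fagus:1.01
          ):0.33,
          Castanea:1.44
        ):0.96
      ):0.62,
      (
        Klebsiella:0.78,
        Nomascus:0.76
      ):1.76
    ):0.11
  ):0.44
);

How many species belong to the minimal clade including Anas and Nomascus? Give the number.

The MRCA of Anas and Nomascus is the node subtending (((Anas,Clostridium,Microtus),(((Kluyveromyces,Schizosaccharomyces),Fagus),Castanea)),(Klebsiella,Nomascus)).
That clade contains 9 terminal taxa: Anas, Castanea, Clostridium, Fagus, Klebsiella, Kluyveromyces, Microtus, Nomascus, Schizosaccharomyces.

9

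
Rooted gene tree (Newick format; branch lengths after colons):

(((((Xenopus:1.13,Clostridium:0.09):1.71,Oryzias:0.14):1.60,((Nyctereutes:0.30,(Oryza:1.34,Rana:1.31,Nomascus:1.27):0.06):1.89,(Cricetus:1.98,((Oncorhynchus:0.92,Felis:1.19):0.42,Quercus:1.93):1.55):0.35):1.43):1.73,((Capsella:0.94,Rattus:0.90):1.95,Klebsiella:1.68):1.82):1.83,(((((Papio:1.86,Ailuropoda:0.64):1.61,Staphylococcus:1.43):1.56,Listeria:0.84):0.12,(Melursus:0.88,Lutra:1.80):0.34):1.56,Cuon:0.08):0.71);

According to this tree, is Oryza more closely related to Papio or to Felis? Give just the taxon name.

The MRCA of Oryza and Felis subtends ((Nyctereutes,(Oryza,Rana,Nomascus)),(Cricetus,((Oncorhynchus,Felis),Quercus))) (8 taxa).
The MRCA of Oryza and Papio is the root, subtending the entire tree (21 taxa).
The first is nested inside the second, so Oryza shares a more recent common ancestor with Felis.

Felis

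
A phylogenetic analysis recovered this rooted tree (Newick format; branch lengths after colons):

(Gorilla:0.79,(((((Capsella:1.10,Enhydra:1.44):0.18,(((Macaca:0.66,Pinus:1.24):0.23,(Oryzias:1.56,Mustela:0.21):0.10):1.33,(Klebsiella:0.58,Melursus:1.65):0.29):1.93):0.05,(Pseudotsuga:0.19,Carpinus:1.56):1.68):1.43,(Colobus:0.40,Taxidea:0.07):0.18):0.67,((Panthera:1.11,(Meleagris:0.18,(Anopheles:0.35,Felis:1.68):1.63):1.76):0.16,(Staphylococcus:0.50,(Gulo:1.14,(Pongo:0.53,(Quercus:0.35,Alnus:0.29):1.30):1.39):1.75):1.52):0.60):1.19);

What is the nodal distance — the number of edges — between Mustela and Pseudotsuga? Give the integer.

7

The MRCA of Mustela and Pseudotsuga is the node subtending (((Capsella,Enhydra),(((Macaca,Pinus),(Oryzias,Mustela)),(Klebsiella,Melursus))),(Pseudotsuga,Carpinus)).
From Mustela up to that node: 5 branches. From Pseudotsuga up to the same node: 2 branches. Total: 5 + 2 = 7.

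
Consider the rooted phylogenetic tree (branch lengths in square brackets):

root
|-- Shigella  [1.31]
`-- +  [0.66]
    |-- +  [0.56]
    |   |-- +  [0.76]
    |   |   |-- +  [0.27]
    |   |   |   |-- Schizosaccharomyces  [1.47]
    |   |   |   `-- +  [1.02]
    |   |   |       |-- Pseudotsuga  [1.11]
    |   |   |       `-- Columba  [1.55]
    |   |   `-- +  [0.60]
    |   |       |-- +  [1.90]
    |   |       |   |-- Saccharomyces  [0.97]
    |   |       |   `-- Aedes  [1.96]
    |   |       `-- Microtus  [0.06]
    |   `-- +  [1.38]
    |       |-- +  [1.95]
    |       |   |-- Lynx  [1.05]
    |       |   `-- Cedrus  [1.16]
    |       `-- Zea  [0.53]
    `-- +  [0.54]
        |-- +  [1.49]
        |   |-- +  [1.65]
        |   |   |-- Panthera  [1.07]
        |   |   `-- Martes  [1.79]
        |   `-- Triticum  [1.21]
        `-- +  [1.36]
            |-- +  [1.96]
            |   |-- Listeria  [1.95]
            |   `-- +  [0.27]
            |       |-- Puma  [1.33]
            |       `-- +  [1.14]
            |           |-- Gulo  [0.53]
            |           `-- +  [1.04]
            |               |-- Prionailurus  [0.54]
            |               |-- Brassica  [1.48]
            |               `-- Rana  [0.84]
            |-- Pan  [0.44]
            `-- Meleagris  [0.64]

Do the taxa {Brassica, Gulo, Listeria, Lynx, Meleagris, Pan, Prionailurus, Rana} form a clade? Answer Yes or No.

The MRCA of the listed taxa subtends ((((Schizosaccharomyces,(Pseudotsuga,Columba)),((Saccharomyces,Aedes),Microtus)),((Lynx,Cedrus),Zea)),(((Panthera,Martes),Triticum),((Listeria,(Puma,(Gulo,(Prionailurus,Brassica,Rana)))),Pan,Meleagris))).
That clade also contains Aedes, Cedrus, Columba, Martes, Microtus, Panthera, Pseudotsuga, Puma, Saccharomyces, Schizosaccharomyces, Triticum, Zea, which are not in the proposed group, so the group is not monophyletic.

No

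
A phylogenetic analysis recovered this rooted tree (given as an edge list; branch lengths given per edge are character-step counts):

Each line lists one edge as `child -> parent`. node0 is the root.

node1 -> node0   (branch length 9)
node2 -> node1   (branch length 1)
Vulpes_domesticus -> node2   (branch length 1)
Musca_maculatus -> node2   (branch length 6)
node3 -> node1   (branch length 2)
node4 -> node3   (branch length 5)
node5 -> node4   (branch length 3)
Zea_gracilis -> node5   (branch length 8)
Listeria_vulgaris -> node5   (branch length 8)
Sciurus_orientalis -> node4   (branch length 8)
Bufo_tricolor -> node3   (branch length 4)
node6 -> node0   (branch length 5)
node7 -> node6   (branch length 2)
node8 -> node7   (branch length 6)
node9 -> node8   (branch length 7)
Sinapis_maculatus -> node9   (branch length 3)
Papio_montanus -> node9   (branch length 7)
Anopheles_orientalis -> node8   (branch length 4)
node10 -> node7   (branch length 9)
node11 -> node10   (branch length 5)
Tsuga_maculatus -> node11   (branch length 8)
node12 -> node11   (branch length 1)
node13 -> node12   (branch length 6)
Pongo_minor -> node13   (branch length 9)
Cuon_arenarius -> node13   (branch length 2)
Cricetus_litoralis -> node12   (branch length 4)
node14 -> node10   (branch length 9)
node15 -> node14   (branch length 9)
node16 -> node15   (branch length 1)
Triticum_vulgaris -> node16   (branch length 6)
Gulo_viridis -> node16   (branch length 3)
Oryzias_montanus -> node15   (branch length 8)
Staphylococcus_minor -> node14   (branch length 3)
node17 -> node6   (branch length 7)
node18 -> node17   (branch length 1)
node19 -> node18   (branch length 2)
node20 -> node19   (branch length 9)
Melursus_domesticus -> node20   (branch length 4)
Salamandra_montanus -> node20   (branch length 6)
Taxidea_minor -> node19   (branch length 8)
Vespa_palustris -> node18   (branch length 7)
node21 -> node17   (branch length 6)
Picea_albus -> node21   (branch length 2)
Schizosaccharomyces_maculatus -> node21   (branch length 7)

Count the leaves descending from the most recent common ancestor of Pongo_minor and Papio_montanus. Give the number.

The MRCA of Pongo_minor and Papio_montanus is the node subtending (((Sinapis_maculatus,Papio_montanus),Anopheles_orientalis),((Tsuga_maculatus,((Pongo_minor,Cuon_arenarius),Cricetus_litoralis)),(((Triticum_vulgaris,Gulo_viridis),Oryzias_montanus),Staphylococcus_minor))).
That clade contains 11 terminal taxa: Anopheles_orientalis, Cricetus_litoralis, Cuon_arenarius, Gulo_viridis, Oryzias_montanus, Papio_montanus, Pongo_minor, Sinapis_maculatus, Staphylococcus_minor, Triticum_vulgaris, Tsuga_maculatus.

11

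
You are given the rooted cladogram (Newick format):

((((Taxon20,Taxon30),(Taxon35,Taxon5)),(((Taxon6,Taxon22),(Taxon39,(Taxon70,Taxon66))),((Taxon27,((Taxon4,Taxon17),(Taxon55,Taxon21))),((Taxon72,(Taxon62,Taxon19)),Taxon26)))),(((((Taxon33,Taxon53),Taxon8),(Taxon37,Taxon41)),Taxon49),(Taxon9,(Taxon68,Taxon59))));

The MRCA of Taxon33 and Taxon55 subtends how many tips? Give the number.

27

The MRCA of Taxon33 and Taxon55 is the root, so the clade is the entire tree.
That clade contains 27 terminal taxa: Taxon17, Taxon19, Taxon20, Taxon21, Taxon22, Taxon26, Taxon27, Taxon30, Taxon33, Taxon35, Taxon37, Taxon39, Taxon4, Taxon41, Taxon49, Taxon5, Taxon53, Taxon55, Taxon59, Taxon6, Taxon62, Taxon66, Taxon68, Taxon70, Taxon72, Taxon8, Taxon9.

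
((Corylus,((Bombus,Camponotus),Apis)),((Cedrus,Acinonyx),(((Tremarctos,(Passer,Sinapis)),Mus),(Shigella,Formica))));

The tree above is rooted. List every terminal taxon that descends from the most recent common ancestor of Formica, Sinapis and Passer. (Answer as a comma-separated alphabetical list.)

Formica, Mus, Passer, Shigella, Sinapis, Tremarctos

Tracing Formica: it sits inside (Shigella,Formica).
Tracing Sinapis: it sits inside (Passer,Sinapis).
Tracing Passer: it sits inside (Passer,Sinapis).
The smallest clade enclosing all 3 is (((Tremarctos,(Passer,Sinapis)),Mus),(Shigella,Formica)); the answer is its 6 terminal taxa in alphabetical order.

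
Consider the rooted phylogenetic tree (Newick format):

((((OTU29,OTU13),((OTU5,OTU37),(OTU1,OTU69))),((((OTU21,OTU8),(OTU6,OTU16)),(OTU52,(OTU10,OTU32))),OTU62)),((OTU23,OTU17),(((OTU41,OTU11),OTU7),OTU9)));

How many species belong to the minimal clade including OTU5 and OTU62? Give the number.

14

The MRCA of OTU5 and OTU62 is the node subtending (((OTU29,OTU13),((OTU5,OTU37),(OTU1,OTU69))),((((OTU21,OTU8),(OTU6,OTU16)),(OTU52,(OTU10,OTU32))),OTU62)).
That clade contains 14 terminal taxa: OTU1, OTU10, OTU13, OTU16, OTU21, OTU29, OTU32, OTU37, OTU5, OTU52, OTU6, OTU62, OTU69, OTU8.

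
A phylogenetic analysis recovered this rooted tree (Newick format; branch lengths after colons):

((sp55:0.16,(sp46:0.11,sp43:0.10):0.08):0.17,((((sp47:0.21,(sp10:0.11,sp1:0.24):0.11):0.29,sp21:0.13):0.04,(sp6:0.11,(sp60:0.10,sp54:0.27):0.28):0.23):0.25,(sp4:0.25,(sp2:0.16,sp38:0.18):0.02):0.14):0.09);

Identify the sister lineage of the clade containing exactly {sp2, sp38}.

sp4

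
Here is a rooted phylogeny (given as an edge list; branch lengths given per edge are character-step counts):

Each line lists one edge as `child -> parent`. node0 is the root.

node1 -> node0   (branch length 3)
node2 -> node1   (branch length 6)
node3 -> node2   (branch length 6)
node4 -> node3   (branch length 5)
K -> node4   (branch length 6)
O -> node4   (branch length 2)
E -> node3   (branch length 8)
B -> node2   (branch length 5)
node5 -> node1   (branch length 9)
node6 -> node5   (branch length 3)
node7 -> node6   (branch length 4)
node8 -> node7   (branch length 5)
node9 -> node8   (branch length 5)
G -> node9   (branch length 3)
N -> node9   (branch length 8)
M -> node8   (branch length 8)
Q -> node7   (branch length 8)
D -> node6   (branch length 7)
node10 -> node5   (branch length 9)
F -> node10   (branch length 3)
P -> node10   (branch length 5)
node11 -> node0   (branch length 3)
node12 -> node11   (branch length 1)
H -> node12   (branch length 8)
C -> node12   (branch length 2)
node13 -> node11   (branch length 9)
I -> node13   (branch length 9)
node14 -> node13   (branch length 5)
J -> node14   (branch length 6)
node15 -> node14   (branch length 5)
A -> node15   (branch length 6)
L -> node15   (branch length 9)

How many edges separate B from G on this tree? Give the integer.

8

The MRCA of B and G is the node subtending ((((K,O),E),B),(((((G,N),M),Q),D),(F,P))).
From B up to that node: 2 branches. From G up to the same node: 6 branches. Total: 2 + 6 = 8.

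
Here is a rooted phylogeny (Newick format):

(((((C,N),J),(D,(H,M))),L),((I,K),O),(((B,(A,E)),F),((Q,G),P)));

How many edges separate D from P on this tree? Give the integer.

The MRCA of D and P is the root of the tree.
From D up to that node: 4 branches. From P up to the same node: 3 branches. Total: 4 + 3 = 7.

7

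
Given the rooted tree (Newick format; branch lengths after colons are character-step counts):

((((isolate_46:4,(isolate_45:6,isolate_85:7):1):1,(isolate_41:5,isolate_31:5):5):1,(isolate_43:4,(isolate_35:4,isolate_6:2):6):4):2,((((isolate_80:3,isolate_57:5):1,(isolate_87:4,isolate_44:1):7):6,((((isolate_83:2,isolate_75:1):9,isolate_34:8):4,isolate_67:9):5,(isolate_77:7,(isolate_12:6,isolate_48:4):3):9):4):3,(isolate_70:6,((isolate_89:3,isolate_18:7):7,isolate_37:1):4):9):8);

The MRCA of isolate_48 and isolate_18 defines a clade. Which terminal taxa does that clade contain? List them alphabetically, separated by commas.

Tracing isolate_48: it sits inside (isolate_12,isolate_48).
Tracing isolate_18: it sits inside (isolate_89,isolate_18).
The smallest clade enclosing both is ((((isolate_80,isolate_57),(isolate_87,isolate_44)),((((isolate_83,isolate_75),isolate_34),isolate_67),(isolate_77,(isolate_12,isolate_48)))),(isolate_70,((isolate_89,isolate_18),isolate_37))); the answer is its 15 terminal taxa in alphabetical order.

isolate_12, isolate_18, isolate_34, isolate_37, isolate_44, isolate_48, isolate_57, isolate_67, isolate_70, isolate_75, isolate_77, isolate_80, isolate_83, isolate_87, isolate_89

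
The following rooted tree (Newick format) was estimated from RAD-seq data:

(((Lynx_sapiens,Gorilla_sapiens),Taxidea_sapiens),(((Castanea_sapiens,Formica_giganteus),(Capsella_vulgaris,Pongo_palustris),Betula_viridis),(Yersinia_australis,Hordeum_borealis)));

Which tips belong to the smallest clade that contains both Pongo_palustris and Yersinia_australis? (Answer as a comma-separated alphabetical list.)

Betula_viridis, Capsella_vulgaris, Castanea_sapiens, Formica_giganteus, Hordeum_borealis, Pongo_palustris, Yersinia_australis

Tracing Pongo_palustris: it sits inside (Capsella_vulgaris,Pongo_palustris).
Tracing Yersinia_australis: it sits inside (Yersinia_australis,Hordeum_borealis).
The smallest clade enclosing both is (((Castanea_sapiens,Formica_giganteus),(Capsella_vulgaris,Pongo_palustris),Betula_viridis),(Yersinia_australis,Hordeum_borealis)); the answer is its 7 terminal taxa in alphabetical order.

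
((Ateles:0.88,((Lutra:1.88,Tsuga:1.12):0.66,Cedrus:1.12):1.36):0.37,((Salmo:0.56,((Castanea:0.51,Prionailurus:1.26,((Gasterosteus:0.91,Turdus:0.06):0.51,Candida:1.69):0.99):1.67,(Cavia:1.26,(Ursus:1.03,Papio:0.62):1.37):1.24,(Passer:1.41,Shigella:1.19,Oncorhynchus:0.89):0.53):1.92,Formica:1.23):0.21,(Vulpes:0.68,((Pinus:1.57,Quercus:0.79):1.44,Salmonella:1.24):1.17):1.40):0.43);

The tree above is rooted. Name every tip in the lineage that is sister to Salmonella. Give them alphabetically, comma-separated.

Pinus, Quercus

Salmonella attaches to the tree at the node subtending ((Pinus,Quercus),Salmonella).
The other lineage descending from that same node — the sister group — is (Pinus,Quercus); its 2 tips in alphabetical order are the answer.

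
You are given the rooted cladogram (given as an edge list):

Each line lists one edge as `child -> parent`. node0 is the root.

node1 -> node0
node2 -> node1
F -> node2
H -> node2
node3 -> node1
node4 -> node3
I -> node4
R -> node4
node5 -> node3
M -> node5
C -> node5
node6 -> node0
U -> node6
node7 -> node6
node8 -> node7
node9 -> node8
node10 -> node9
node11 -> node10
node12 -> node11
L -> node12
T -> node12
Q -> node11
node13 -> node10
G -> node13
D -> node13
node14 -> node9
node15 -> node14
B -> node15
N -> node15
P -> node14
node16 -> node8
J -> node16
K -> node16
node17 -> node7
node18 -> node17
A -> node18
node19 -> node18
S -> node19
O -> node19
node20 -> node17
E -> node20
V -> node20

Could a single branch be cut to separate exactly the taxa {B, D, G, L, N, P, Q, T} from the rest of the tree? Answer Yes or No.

Yes

The most recent common ancestor of these taxa subtends ((((L,T),Q),(G,D)),((B,N),P)).
That clade has exactly 8 tips — every listed taxon and nothing else — so the group is monophyletic.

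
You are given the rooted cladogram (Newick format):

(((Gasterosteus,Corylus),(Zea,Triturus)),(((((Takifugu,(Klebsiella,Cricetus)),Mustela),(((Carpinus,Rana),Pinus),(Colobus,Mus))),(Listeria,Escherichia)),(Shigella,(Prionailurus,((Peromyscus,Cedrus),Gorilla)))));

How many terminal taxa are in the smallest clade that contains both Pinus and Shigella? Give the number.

The MRCA of Pinus and Shigella is the node subtending (((((Takifugu,(Klebsiella,Cricetus)),Mustela),(((Carpinus,Rana),Pinus),(Colobus,Mus))),(Listeria,Escherichia)),(Shigella,(Prionailurus,((Peromyscus,Cedrus),Gorilla)))).
That clade contains 16 terminal taxa: Carpinus, Cedrus, Colobus, Cricetus, Escherichia, Gorilla, Klebsiella, Listeria, Mus, Mustela, Peromyscus, Pinus, Prionailurus, Rana, Shigella, Takifugu.

16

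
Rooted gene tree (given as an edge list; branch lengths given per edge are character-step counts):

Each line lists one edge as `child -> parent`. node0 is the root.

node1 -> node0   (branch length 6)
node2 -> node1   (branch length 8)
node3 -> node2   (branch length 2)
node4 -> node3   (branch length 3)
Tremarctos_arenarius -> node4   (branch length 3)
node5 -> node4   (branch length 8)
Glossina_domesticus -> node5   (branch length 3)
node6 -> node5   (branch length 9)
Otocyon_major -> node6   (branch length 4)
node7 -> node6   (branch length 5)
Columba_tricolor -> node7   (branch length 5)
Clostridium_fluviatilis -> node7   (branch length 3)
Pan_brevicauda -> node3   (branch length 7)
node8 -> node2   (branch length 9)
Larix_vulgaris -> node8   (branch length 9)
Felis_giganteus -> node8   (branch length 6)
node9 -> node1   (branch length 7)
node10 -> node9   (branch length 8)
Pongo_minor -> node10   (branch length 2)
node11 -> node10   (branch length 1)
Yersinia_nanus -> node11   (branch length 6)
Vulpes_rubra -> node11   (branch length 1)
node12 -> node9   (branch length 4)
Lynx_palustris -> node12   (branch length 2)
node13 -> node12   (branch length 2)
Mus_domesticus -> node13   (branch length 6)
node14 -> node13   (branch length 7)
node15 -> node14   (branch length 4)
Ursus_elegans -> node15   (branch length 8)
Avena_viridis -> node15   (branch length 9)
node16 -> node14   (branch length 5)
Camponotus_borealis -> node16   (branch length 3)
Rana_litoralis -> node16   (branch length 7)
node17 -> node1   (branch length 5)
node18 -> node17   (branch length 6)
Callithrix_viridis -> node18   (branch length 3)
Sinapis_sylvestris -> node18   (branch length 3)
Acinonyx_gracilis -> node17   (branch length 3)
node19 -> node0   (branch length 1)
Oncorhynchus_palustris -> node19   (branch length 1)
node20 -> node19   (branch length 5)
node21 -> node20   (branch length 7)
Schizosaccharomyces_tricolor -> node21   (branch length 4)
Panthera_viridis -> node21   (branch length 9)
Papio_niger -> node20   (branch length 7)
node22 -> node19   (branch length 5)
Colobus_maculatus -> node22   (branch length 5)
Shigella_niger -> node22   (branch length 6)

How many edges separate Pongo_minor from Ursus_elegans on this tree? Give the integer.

The MRCA of Pongo_minor and Ursus_elegans is the node subtending ((Pongo_minor,(Yersinia_nanus,Vulpes_rubra)),(Lynx_palustris,(Mus_domesticus,((Ursus_elegans,Avena_viridis),(Camponotus_borealis,Rana_litoralis))))).
From Pongo_minor up to that node: 2 branches. From Ursus_elegans up to the same node: 5 branches. Total: 2 + 5 = 7.

7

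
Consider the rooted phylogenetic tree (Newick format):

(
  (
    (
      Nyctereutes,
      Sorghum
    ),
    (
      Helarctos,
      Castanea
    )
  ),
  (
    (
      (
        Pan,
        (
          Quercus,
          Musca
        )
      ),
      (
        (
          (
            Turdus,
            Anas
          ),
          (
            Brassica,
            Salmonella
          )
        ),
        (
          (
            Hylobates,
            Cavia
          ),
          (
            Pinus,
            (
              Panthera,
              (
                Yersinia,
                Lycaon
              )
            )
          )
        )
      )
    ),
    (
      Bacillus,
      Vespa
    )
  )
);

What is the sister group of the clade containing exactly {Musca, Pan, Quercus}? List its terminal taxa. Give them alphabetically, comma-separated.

Anas, Brassica, Cavia, Hylobates, Lycaon, Panthera, Pinus, Salmonella, Turdus, Yersinia

The clade containing exactly {Musca, Pan, Quercus} attaches to the tree at the node subtending ((Pan,(Quercus,Musca)),(((Turdus,Anas),(Brassica,Salmonella)),((Hylobates,Cavia),(Pinus,(Panthera,(Yersinia,Lycaon)))))).
The other lineage descending from that same node — the sister group — is (((Turdus,Anas),(Brassica,Salmonella)),((Hylobates,Cavia),(Pinus,(Panthera,(Yersinia,Lycaon))))); its 10 tips in alphabetical order are the answer.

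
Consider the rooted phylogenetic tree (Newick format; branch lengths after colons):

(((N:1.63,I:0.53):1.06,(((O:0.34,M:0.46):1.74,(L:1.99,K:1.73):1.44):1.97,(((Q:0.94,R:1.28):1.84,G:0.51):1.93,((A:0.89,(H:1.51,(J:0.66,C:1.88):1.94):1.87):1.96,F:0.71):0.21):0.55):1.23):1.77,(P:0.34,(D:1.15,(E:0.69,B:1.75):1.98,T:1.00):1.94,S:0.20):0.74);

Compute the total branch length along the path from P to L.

9.48

The path runs P → … → MRCA → … → L; the MRCA is the root of the tree.
Branch lengths along that path: 0.34 + 0.74 + 1.77 + 1.23 + 1.97 + 1.44 + 1.99 = 9.48.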